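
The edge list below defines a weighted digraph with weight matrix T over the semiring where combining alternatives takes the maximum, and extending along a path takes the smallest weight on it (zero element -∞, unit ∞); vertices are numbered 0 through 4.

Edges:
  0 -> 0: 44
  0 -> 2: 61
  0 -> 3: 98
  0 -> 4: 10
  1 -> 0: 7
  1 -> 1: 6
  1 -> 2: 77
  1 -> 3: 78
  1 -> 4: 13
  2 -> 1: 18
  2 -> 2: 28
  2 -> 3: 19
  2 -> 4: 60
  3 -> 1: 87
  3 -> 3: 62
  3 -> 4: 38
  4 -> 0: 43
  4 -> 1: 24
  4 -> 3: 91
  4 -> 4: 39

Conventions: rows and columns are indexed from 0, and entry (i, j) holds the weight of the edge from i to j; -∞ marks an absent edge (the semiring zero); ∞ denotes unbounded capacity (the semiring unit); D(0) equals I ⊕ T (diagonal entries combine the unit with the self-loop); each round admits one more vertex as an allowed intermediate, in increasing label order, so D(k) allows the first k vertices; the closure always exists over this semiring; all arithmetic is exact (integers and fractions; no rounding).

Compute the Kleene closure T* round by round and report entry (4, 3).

D(0):
  [∞, -∞, 61, 98, 10]
  [7, ∞, 77, 78, 13]
  [-∞, 18, ∞, 19, 60]
  [-∞, 87, -∞, ∞, 38]
  [43, 24, -∞, 91, ∞]
D(1):
  [∞, -∞, 61, 98, 10]
  [7, ∞, 77, 78, 13]
  [-∞, 18, ∞, 19, 60]
  [-∞, 87, -∞, ∞, 38]
  [43, 24, 43, 91, ∞]
D(2):
  [∞, -∞, 61, 98, 10]
  [7, ∞, 77, 78, 13]
  [7, 18, ∞, 19, 60]
  [7, 87, 77, ∞, 38]
  [43, 24, 43, 91, ∞]
D(3):
  [∞, 18, 61, 98, 60]
  [7, ∞, 77, 78, 60]
  [7, 18, ∞, 19, 60]
  [7, 87, 77, ∞, 60]
  [43, 24, 43, 91, ∞]
D(4):
  [∞, 87, 77, 98, 60]
  [7, ∞, 77, 78, 60]
  [7, 19, ∞, 19, 60]
  [7, 87, 77, ∞, 60]
  [43, 87, 77, 91, ∞]
D(5):
  [∞, 87, 77, 98, 60]
  [43, ∞, 77, 78, 60]
  [43, 60, ∞, 60, 60]
  [43, 87, 77, ∞, 60]
  [43, 87, 77, 91, ∞]
Answer: T*[4][3] = 91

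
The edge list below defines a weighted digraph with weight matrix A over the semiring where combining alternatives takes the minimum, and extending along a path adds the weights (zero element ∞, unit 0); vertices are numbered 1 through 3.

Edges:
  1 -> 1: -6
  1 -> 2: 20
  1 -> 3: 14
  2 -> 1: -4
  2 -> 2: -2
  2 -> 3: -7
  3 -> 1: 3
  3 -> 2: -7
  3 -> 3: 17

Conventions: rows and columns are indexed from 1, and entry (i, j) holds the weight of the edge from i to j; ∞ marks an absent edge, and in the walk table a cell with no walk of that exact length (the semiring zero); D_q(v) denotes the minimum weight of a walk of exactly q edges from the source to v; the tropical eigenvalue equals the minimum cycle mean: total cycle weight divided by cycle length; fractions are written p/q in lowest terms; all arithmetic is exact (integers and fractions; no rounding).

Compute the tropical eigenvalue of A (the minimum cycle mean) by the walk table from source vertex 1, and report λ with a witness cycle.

q=0: [0, ∞, ∞]
q=1: [-6, 20, 14]
q=2: [-12, 7, 8]
q=3: [-18, 1, 0]
Optimal cycle mean attained by: cycle 2->3->2, total (-7) + (-7), length 2.
Answer: λ = -7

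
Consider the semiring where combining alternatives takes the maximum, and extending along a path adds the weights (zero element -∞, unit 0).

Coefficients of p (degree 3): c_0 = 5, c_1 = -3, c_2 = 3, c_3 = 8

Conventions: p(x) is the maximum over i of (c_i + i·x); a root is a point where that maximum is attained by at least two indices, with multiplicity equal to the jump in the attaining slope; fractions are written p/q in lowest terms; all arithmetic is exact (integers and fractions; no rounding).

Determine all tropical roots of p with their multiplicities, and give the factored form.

hull edge (i=0, c=5) to (i=3, c=8): slope 1, span 3
Factored form: p(x) = 8 ⊗ (x ⊕ (-1)) ⊗ (x ⊕ (-1)) ⊗ (x ⊕ (-1))
Answer: roots = -1 (mult 3)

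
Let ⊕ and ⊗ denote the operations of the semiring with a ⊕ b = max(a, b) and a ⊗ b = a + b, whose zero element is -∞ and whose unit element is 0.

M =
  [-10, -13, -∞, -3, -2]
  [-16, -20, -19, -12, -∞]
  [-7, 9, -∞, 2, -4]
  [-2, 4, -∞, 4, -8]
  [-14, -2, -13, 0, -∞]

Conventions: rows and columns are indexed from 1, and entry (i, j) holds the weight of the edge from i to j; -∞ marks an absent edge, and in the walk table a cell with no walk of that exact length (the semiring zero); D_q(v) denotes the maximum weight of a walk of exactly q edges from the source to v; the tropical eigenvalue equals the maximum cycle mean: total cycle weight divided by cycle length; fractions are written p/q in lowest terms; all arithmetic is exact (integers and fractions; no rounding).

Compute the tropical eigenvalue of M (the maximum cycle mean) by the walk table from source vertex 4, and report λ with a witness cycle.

q=0: [-∞, -∞, -∞, 0, -∞]
q=1: [-2, 4, -∞, 4, -8]
q=2: [2, 8, -15, 8, -4]
q=3: [6, 12, -11, 12, 0]
q=4: [10, 16, -7, 16, 4]
q=5: [14, 20, -3, 20, 8]
Optimal cycle mean attained by: cycle 4->4, total 4, length 1.
Answer: λ = 4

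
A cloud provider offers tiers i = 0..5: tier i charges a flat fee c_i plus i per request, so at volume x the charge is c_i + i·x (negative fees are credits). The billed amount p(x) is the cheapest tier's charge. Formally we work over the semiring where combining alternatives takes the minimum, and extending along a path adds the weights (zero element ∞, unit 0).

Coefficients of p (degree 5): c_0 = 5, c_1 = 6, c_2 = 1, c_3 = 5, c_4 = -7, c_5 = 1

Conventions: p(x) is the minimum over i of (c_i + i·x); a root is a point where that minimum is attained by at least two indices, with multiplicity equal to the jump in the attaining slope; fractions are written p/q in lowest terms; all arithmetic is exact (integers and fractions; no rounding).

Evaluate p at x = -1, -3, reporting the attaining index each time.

p(-1) = min(5+0·(-1)=5, 6+1·(-1)=5, 1+2·(-1)=-1, 5+3·(-1)=2, -7+4·(-1)=-11, 1+5·(-1)=-4) = -11 (attained by i=4)
p(-3) = min(5+0·(-3)=5, 6+1·(-3)=3, 1+2·(-3)=-5, 5+3·(-3)=-4, -7+4·(-3)=-19, 1+5·(-3)=-14) = -19 (attained by i=4)
Answer: p(-1) = -11; p(-3) = -19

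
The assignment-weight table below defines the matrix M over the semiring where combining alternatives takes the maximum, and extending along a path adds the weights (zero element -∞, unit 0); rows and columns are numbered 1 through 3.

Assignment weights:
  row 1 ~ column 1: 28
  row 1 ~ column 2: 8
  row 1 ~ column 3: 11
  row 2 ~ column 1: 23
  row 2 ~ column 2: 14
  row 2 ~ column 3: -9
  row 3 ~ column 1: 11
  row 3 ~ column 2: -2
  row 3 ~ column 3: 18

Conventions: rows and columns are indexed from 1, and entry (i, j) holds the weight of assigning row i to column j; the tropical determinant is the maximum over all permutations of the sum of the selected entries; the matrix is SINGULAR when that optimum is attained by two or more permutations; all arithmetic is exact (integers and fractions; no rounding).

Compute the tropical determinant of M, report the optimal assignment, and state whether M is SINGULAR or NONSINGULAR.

σ = (1, 2, 3): 28 + 14 + 18 = 60
σ = (1, 3, 2): 28 + (-9) + (-2) = 17
σ = (2, 1, 3): 8 + 23 + 18 = 49
σ = (2, 3, 1): 8 + (-9) + 11 = 10
σ = (3, 1, 2): 11 + 23 + (-2) = 32
σ = (3, 2, 1): 11 + 14 + 11 = 36
Optimal value attained by: σ = (1, 2, 3).
Answer: det⊕(M) = 60; verdict: NONSINGULAR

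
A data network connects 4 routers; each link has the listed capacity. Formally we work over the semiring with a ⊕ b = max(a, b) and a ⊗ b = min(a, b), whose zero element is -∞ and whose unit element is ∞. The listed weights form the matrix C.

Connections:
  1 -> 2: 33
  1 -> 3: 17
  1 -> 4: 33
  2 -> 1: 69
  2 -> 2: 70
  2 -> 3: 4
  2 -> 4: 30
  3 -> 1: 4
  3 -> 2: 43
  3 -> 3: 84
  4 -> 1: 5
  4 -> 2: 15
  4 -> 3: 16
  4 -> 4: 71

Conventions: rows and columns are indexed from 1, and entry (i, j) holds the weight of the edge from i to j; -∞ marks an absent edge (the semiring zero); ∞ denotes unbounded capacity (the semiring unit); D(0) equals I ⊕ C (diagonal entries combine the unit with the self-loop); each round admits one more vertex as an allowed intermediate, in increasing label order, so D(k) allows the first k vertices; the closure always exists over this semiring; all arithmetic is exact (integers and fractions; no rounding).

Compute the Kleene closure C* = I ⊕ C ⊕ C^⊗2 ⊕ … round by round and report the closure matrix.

D(0):
  [∞, 33, 17, 33]
  [69, ∞, 4, 30]
  [4, 43, ∞, -∞]
  [5, 15, 16, ∞]
D(1):
  [∞, 33, 17, 33]
  [69, ∞, 17, 33]
  [4, 43, ∞, 4]
  [5, 15, 16, ∞]
D(2):
  [∞, 33, 17, 33]
  [69, ∞, 17, 33]
  [43, 43, ∞, 33]
  [15, 15, 16, ∞]
D(3):
  [∞, 33, 17, 33]
  [69, ∞, 17, 33]
  [43, 43, ∞, 33]
  [16, 16, 16, ∞]
D(4):
  [∞, 33, 17, 33]
  [69, ∞, 17, 33]
  [43, 43, ∞, 33]
  [16, 16, 16, ∞]
Answer: C* = [[∞, 33, 17, 33], [69, ∞, 17, 33], [43, 43, ∞, 33], [16, 16, 16, ∞]]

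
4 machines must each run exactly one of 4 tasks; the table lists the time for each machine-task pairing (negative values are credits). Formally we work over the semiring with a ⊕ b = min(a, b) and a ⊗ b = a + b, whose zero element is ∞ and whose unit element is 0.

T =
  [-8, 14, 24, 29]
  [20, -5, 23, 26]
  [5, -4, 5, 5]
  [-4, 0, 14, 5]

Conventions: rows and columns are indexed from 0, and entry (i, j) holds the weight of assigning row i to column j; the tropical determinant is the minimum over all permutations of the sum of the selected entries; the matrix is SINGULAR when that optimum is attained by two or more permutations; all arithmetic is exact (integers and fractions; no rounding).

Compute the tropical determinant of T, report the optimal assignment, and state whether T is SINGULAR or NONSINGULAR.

σ = (0, 1, 2, 3): (-8) + (-5) + 5 + 5 = -3
σ = (0, 1, 3, 2): (-8) + (-5) + 5 + 14 = 6
σ = (0, 2, 1, 3): (-8) + 23 + (-4) + 5 = 16
σ = (0, 2, 3, 1): (-8) + 23 + 5 + 0 = 20
σ = (0, 3, 1, 2): (-8) + 26 + (-4) + 14 = 28
σ = (0, 3, 2, 1): (-8) + 26 + 5 + 0 = 23
σ = (1, 0, 2, 3): 14 + 20 + 5 + 5 = 44
σ = (1, 0, 3, 2): 14 + 20 + 5 + 14 = 53
σ = (1, 2, 0, 3): 14 + 23 + 5 + 5 = 47
σ = (1, 2, 3, 0): 14 + 23 + 5 + (-4) = 38
σ = (1, 3, 0, 2): 14 + 26 + 5 + 14 = 59
σ = (1, 3, 2, 0): 14 + 26 + 5 + (-4) = 41
σ = (2, 0, 1, 3): 24 + 20 + (-4) + 5 = 45
σ = (2, 0, 3, 1): 24 + 20 + 5 + 0 = 49
σ = (2, 1, 0, 3): 24 + (-5) + 5 + 5 = 29
σ = (2, 1, 3, 0): 24 + (-5) + 5 + (-4) = 20
σ = (2, 3, 0, 1): 24 + 26 + 5 + 0 = 55
σ = (2, 3, 1, 0): 24 + 26 + (-4) + (-4) = 42
σ = (3, 0, 1, 2): 29 + 20 + (-4) + 14 = 59
σ = (3, 0, 2, 1): 29 + 20 + 5 + 0 = 54
σ = (3, 1, 0, 2): 29 + (-5) + 5 + 14 = 43
σ = (3, 1, 2, 0): 29 + (-5) + 5 + (-4) = 25
σ = (3, 2, 0, 1): 29 + 23 + 5 + 0 = 57
σ = (3, 2, 1, 0): 29 + 23 + (-4) + (-4) = 44
Optimal value attained by: σ = (0, 1, 2, 3).
Answer: det⊕(T) = -3; verdict: NONSINGULAR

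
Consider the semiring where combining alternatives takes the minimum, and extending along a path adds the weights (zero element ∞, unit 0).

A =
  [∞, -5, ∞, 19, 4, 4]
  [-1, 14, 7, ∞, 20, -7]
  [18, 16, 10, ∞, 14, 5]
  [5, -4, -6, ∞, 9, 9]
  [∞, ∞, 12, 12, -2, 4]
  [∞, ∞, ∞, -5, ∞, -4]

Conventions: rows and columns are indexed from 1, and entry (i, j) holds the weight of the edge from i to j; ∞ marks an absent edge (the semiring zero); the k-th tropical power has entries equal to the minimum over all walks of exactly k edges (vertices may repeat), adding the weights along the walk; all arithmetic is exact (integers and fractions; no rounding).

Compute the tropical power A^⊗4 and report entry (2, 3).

A^⊗2:
  [-6, 9, 2, -1, 2, -12]
  [13, -6, 17, -12, 3, -11]
  [15, 13, 20, 0, 12, 1]
  [-5, 0, 3, 4, 7, -11]
  [17, 8, 6, -1, -4, 0]
  [0, -9, -11, -9, 4, -8]
A^⊗3:
  [4, -11, -7, -17, -2, -16]
  [-7, -16, -18, -16, -3, -15]
  [5, -4, -6, -4, 9, -3]
  [-1, -10, -2, -16, -1, -15]
  [4, -5, -7, -5, -6, -4]
  [-10, -13, -15, -13, 0, -16]
A^⊗4:
  [-12, -21, -23, -21, -8, -20]
  [-17, -20, -22, -20, -7, -23]
  [-5, -8, -10, -8, 5, -11]
  [-11, -20, -22, -20, -7, -19]
  [-6, -9, -11, -9, -8, -12]
  [-14, -17, -19, -21, -6, -20]
Key observation: the optimum is the walk 2->6->6->4->3, with weight (-7) + (-4) + (-5) + (-6) = -22.
Optimal value attained by: walk 2->6->6->4->3.
Answer: (A^⊗4)[2][3] = -22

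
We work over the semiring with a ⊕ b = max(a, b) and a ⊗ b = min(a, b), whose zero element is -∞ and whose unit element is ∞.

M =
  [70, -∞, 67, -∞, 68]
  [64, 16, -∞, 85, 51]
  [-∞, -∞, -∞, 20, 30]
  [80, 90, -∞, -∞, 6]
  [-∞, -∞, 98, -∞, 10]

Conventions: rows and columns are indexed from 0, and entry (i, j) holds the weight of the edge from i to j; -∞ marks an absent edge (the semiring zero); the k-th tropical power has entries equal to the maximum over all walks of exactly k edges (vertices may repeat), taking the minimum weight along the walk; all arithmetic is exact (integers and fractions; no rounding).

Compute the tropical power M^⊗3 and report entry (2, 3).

M^⊗2:
  [70, -∞, 68, 20, 68]
  [80, 85, 64, 16, 64]
  [20, 20, 30, -∞, 10]
  [70, 16, 67, 85, 68]
  [-∞, -∞, 10, 20, 30]
M^⊗3:
  [70, 20, 68, 20, 68]
  [70, 16, 67, 85, 68]
  [20, 16, 20, 20, 30]
  [80, 85, 68, 20, 68]
  [20, 20, 30, 10, 10]
Key observation: the optimum is the walk 2->3->1->3, with weight 20 min 90 min 85 = 20.
Optimal value attained by: walk 2->3->1->3.
Answer: (M^⊗3)[2][3] = 20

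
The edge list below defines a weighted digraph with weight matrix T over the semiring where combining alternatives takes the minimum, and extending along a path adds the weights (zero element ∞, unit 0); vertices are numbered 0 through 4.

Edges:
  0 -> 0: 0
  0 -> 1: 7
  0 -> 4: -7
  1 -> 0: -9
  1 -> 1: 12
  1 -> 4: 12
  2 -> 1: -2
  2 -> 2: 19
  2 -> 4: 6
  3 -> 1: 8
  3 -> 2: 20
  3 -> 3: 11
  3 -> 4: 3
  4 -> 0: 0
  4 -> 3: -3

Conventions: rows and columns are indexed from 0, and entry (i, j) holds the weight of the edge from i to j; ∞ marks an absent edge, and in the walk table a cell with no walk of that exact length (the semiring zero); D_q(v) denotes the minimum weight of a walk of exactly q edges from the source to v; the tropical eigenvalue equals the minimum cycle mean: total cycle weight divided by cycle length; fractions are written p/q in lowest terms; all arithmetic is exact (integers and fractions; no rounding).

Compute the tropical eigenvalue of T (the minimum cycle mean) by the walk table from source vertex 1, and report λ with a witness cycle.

q=0: [∞, 0, ∞, ∞, ∞]
q=1: [-9, 12, ∞, ∞, 12]
q=2: [-9, -2, ∞, 9, -16]
q=3: [-16, -2, 29, -19, -16]
q=4: [-16, -11, 1, -19, -23]
q=5: [-23, -11, 1, -26, -23]
Optimal cycle mean attained by: cycle 0->4->0, total (-7) + 0, length 2.
Answer: λ = -7/2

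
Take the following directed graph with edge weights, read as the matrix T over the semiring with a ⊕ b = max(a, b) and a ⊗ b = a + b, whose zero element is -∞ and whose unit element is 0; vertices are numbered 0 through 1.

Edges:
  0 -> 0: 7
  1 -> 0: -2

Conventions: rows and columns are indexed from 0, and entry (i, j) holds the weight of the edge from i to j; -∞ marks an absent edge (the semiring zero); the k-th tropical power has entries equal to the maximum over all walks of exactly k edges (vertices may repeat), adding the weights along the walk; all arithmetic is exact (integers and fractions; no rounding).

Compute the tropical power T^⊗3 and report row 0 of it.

T^⊗2:
  [14, -∞]
  [5, -∞]
T^⊗3:
  [21, -∞]
  [12, -∞]
Answer: row 0 of T^⊗3 = [21, -∞]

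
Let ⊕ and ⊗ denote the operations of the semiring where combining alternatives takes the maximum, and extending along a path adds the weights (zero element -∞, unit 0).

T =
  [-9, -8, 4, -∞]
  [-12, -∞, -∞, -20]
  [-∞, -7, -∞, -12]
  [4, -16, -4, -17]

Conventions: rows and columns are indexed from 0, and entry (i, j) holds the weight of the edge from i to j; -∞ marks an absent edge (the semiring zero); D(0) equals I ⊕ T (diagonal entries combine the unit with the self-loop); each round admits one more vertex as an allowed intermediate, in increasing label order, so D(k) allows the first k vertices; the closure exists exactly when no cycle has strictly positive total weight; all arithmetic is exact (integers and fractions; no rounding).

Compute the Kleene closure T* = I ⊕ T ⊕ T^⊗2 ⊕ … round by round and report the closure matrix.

D(0):
  [0, -8, 4, -∞]
  [-12, 0, -∞, -20]
  [-∞, -7, 0, -12]
  [4, -16, -4, 0]
D(1):
  [0, -8, 4, -∞]
  [-12, 0, -8, -20]
  [-∞, -7, 0, -12]
  [4, -4, 8, 0]
D(2):
  [0, -8, 4, -28]
  [-12, 0, -8, -20]
  [-19, -7, 0, -12]
  [4, -4, 8, 0]
D(3):
  [0, -3, 4, -8]
  [-12, 0, -8, -20]
  [-19, -7, 0, -12]
  [4, 1, 8, 0]
D(4):
  [0, -3, 4, -8]
  [-12, 0, -8, -20]
  [-8, -7, 0, -12]
  [4, 1, 8, 0]
Answer: T* = [[0, -3, 4, -8], [-12, 0, -8, -20], [-8, -7, 0, -12], [4, 1, 8, 0]]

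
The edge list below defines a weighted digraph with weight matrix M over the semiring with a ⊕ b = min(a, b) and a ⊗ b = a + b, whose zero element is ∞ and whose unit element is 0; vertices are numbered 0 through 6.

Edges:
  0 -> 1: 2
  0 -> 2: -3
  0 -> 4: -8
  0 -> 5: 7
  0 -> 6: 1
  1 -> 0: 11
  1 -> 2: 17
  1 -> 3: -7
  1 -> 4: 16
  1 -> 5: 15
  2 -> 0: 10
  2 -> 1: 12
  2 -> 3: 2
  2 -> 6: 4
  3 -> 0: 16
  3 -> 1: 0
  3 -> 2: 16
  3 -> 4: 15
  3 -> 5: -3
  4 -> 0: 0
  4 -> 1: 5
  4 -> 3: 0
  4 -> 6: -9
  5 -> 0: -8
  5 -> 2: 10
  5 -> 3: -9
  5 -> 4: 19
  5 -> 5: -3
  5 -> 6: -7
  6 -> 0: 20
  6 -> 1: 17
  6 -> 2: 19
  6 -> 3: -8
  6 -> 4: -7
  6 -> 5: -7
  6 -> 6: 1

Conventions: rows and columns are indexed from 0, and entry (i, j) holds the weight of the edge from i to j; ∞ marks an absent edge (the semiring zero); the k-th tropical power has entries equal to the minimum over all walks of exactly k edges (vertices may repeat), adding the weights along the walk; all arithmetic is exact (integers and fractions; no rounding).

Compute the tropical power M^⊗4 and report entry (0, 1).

M^⊗2:
  [-8, -3, 17, -8, -6, -6, -17]
  [7, -7, 8, 6, 3, -10, 7]
  [18, 2, 7, -4, -3, -3, 5]
  [-11, 18, 7, -12, 8, -6, -10]
  [11, 0, -3, -17, -16, -16, -8]
  [-11, -9, -11, -15, -16, -14, -10]
  [-15, -8, 3, -16, -6, -11, -16]
M^⊗3:
  [-14, -8, -11, -25, -24, -24, -16]
  [-18, 6, 0, -19, -1, -13, -17]
  [-11, -4, 7, -12, -2, -7, -12]
  [-14, -12, -14, -18, -19, -17, -13]
  [-24, -17, -6, -25, -15, -20, -25]
  [-22, -15, -14, -23, -19, -18, -25]
  [-19, -16, -18, -24, -23, -23, -18]
M^⊗4:
  [-32, -25, -17, -33, -23, -28, -33]
  [-21, -19, -21, -25, -26, -24, -20]
  [-15, -12, -14, -20, -19, -19, -14]
  [-25, -18, -17, -26, -22, -21, -28]
  [-28, -25, -27, -33, -32, -32, -27]
  [-26, -23, -25, -33, -32, -32, -28]
  [-31, -24, -22, -32, -27, -27, -32]
Key observation: the optimum is the walk 0->4->6->3->1, with weight (-8) + (-9) + (-8) + 0 = -25.
Optimal value attained by: walk 0->4->6->3->1.
Answer: (M^⊗4)[0][1] = -25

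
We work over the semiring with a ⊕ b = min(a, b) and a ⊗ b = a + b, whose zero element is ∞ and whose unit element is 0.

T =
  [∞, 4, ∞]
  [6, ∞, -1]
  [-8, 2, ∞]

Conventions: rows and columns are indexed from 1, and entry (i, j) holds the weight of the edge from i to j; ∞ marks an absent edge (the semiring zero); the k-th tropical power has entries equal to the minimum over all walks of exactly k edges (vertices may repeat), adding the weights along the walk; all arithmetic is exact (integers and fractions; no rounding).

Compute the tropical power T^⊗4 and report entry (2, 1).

T^⊗2:
  [10, ∞, 3]
  [-9, 1, ∞]
  [8, -4, 1]
T^⊗3:
  [-5, 5, ∞]
  [7, -5, 0]
  [-7, 3, -5]
T^⊗4:
  [11, -1, 4]
  [-8, 2, -6]
  [-13, -3, 2]
Key observation: the optimum is the walk 2->3->2->3->1, with weight (-1) + 2 + (-1) + (-8) = -8.
Optimal value attained by: walk 2->3->2->3->1.
Answer: (T^⊗4)[2][1] = -8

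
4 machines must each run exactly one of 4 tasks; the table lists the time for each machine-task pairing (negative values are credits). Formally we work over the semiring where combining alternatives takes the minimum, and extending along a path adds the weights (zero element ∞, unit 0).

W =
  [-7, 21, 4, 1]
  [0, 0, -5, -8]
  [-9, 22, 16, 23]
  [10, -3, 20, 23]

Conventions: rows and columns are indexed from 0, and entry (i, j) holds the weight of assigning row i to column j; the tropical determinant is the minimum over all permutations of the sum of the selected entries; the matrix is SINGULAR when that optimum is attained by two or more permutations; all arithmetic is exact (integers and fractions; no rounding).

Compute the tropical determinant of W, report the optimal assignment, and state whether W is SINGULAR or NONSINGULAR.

σ = (0, 1, 2, 3): (-7) + 0 + 16 + 23 = 32
σ = (0, 1, 3, 2): (-7) + 0 + 23 + 20 = 36
σ = (0, 2, 1, 3): (-7) + (-5) + 22 + 23 = 33
σ = (0, 2, 3, 1): (-7) + (-5) + 23 + (-3) = 8
σ = (0, 3, 1, 2): (-7) + (-8) + 22 + 20 = 27
σ = (0, 3, 2, 1): (-7) + (-8) + 16 + (-3) = -2
σ = (1, 0, 2, 3): 21 + 0 + 16 + 23 = 60
σ = (1, 0, 3, 2): 21 + 0 + 23 + 20 = 64
σ = (1, 2, 0, 3): 21 + (-5) + (-9) + 23 = 30
σ = (1, 2, 3, 0): 21 + (-5) + 23 + 10 = 49
σ = (1, 3, 0, 2): 21 + (-8) + (-9) + 20 = 24
σ = (1, 3, 2, 0): 21 + (-8) + 16 + 10 = 39
σ = (2, 0, 1, 3): 4 + 0 + 22 + 23 = 49
σ = (2, 0, 3, 1): 4 + 0 + 23 + (-3) = 24
σ = (2, 1, 0, 3): 4 + 0 + (-9) + 23 = 18
σ = (2, 1, 3, 0): 4 + 0 + 23 + 10 = 37
σ = (2, 3, 0, 1): 4 + (-8) + (-9) + (-3) = -16
σ = (2, 3, 1, 0): 4 + (-8) + 22 + 10 = 28
σ = (3, 0, 1, 2): 1 + 0 + 22 + 20 = 43
σ = (3, 0, 2, 1): 1 + 0 + 16 + (-3) = 14
σ = (3, 1, 0, 2): 1 + 0 + (-9) + 20 = 12
σ = (3, 1, 2, 0): 1 + 0 + 16 + 10 = 27
σ = (3, 2, 0, 1): 1 + (-5) + (-9) + (-3) = -16
σ = (3, 2, 1, 0): 1 + (-5) + 22 + 10 = 28
Optimal value attained by: σ = (2, 3, 0, 1).
Answer: det⊕(W) = -16; verdict: SINGULAR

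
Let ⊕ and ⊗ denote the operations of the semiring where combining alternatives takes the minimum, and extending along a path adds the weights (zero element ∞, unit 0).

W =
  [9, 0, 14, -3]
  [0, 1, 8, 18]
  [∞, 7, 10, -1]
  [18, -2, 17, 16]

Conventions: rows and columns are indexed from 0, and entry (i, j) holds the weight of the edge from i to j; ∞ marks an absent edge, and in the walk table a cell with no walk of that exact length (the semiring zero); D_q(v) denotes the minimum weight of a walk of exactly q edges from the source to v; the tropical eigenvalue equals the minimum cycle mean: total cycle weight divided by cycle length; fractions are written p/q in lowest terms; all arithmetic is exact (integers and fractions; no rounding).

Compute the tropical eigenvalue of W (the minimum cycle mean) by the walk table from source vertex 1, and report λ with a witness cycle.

q=0: [∞, 0, ∞, ∞]
q=1: [0, 1, 8, 18]
q=2: [1, 0, 9, -3]
q=3: [0, -5, 8, -2]
q=4: [-5, -4, 3, -3]
Optimal cycle mean attained by: cycle 0->3->1->0, total (-3) + (-2) + 0, length 3.
Answer: λ = -5/3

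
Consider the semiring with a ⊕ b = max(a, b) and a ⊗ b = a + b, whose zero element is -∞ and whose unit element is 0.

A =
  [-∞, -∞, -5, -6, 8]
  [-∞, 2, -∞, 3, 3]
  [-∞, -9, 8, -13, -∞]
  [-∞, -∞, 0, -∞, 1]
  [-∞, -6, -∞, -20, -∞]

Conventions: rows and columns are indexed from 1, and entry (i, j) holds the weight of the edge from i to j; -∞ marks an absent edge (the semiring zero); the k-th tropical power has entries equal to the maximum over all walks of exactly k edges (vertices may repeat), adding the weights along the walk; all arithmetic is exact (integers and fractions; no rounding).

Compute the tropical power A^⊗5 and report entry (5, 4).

A^⊗2:
  [-∞, 2, 3, -12, -5]
  [-∞, 4, 3, 5, 5]
  [-∞, -1, 16, -5, -6]
  [-∞, -5, 8, -13, -∞]
  [-∞, -4, -20, -3, -3]
A^⊗3:
  [-∞, 4, 11, 5, 5]
  [-∞, 6, 11, 7, 7]
  [-∞, 7, 24, 3, 2]
  [-∞, -1, 16, -2, -2]
  [-∞, -2, -3, -1, -1]
A^⊗4:
  [-∞, 6, 19, 7, 7]
  [-∞, 8, 19, 9, 9]
  [-∞, 15, 32, 11, 10]
  [-∞, 7, 24, 3, 2]
  [-∞, 0, 5, 1, 1]
A^⊗5:
  [-∞, 10, 27, 9, 9]
  [-∞, 10, 27, 11, 11]
  [-∞, 23, 40, 19, 18]
  [-∞, 15, 32, 11, 10]
  [-∞, 2, 13, 3, 3]
Key observation: the optimum is the walk 5->2->2->2->2->4, with weight (-6) + 2 + 2 + 2 + 3 = 3.
Optimal value attained by: walk 5->2->2->2->2->4.
Answer: (A^⊗5)[5][4] = 3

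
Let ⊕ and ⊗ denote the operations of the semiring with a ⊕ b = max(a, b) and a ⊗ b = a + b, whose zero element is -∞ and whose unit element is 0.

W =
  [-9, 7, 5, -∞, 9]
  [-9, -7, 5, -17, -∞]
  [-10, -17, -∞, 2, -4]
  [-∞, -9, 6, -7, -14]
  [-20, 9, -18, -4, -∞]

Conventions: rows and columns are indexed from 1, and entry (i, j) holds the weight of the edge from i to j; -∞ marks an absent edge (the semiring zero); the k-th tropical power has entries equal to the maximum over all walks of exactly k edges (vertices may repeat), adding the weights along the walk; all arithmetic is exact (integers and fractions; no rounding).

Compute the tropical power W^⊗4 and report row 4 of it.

W^⊗2:
  [-2, 18, 12, 7, 1]
  [-5, -2, -2, 7, 1]
  [-19, 5, 8, -5, -1]
  [-4, -5, -1, 8, 2]
  [0, 2, 14, -8, -11]
W^⊗3:
  [9, 11, 23, 14, 8]
  [-11, 10, 13, 0, 4]
  [-2, 8, 10, 10, 4]
  [-11, 11, 14, 1, 5]
  [4, 7, 7, 16, 10]
W^⊗4:
  [13, 17, 20, 25, 19]
  [3, 13, 15, 15, 9]
  [0, 13, 16, 12, 7]
  [4, 14, 16, 16, 10]
  [-2, 19, 22, 9, 13]
Answer: row 4 of W^⊗4 = [4, 14, 16, 16, 10]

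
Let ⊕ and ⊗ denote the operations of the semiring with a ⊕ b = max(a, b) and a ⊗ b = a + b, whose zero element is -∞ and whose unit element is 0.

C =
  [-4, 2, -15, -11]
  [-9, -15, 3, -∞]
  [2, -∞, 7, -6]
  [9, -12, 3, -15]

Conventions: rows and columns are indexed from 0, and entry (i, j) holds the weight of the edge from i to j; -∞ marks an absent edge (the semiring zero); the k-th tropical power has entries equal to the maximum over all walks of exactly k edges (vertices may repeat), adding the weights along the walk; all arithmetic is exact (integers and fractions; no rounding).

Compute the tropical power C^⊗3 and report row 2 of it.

C^⊗2:
  [-2, -2, 5, -15]
  [5, -7, 10, -3]
  [9, 4, 14, 1]
  [5, 11, 10, -2]
C^⊗3:
  [7, 0, 12, -1]
  [12, 7, 17, 4]
  [16, 11, 21, 8]
  [12, 7, 17, 4]
Answer: row 2 of C^⊗3 = [16, 11, 21, 8]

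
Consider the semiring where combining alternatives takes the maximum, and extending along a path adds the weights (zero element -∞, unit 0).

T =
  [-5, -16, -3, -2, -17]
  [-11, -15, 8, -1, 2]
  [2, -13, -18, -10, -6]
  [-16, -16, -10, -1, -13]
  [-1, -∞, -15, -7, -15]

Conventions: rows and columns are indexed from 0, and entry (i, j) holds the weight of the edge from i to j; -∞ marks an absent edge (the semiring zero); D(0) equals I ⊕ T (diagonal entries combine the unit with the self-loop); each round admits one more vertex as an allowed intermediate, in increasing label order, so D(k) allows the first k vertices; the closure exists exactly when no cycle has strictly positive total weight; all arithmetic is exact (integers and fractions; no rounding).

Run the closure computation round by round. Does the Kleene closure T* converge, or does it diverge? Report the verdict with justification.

D(0):
  [0, -16, -3, -2, -17]
  [-11, 0, 8, -1, 2]
  [2, -13, 0, -10, -6]
  [-16, -16, -10, 0, -13]
  [-1, -∞, -15, -7, 0]
D(1):
  [0, -16, -3, -2, -17]
  [-11, 0, 8, -1, 2]
  [2, -13, 0, 0, -6]
  [-16, -16, -10, 0, -13]
  [-1, -17, -4, -3, 0]
D(2):
  [0, -16, -3, -2, -14]
  [-11, 0, 8, -1, 2]
  [2, -13, 0, 0, -6]
  [-16, -16, -8, 0, -13]
  [-1, -17, -4, -3, 0]
D(3):
  [0, -16, -3, -2, -9]
  [10, 0, 8, 8, 2]
  [2, -13, 0, 0, -6]
  [-6, -16, -8, 0, -13]
  [-1, -17, -4, -3, 0]
D(4):
  [0, -16, -3, -2, -9]
  [10, 0, 8, 8, 2]
  [2, -13, 0, 0, -6]
  [-6, -16, -8, 0, -13]
  [-1, -17, -4, -3, 0]
D(5):
  [0, -16, -3, -2, -9]
  [10, 0, 8, 8, 2]
  [2, -13, 0, 0, -6]
  [-6, -16, -8, 0, -13]
  [-1, -17, -4, -3, 0]
Key observation: every diagonal entry stays at the unit through all rounds, so no improving cycle exists.
Answer: CONVERGES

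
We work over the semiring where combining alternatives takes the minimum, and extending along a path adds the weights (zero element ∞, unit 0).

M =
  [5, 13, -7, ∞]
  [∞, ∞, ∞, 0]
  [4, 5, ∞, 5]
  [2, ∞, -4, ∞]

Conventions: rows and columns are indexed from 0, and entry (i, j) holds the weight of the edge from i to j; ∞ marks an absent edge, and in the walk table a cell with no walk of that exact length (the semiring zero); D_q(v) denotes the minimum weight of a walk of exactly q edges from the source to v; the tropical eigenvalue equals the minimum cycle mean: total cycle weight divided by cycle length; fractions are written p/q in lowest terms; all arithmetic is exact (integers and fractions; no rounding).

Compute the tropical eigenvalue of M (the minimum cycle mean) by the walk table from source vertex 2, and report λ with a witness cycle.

q=0: [∞, ∞, 0, ∞]
q=1: [4, 5, ∞, 5]
q=2: [7, 17, -3, 5]
q=3: [1, 2, 0, 2]
q=4: [4, 5, -6, 2]
Optimal cycle mean attained by: cycle 0->2->0, total (-7) + 4, length 2.
Answer: λ = -3/2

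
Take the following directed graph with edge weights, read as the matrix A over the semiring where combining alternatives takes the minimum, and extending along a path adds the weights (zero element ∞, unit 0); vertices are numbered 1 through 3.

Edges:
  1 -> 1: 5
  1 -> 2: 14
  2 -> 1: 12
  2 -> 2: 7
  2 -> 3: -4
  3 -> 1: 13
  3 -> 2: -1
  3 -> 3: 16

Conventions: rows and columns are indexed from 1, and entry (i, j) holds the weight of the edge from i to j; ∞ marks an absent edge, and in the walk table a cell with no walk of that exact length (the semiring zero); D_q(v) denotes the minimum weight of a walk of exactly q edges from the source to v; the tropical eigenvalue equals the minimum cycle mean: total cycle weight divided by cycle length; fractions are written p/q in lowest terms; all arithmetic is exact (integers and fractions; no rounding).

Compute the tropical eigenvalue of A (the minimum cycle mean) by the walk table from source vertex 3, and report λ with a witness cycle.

q=0: [∞, ∞, 0]
q=1: [13, -1, 16]
q=2: [11, 6, -5]
q=3: [8, -6, 2]
Optimal cycle mean attained by: cycle 2->3->2, total (-4) + (-1), length 2.
Answer: λ = -5/2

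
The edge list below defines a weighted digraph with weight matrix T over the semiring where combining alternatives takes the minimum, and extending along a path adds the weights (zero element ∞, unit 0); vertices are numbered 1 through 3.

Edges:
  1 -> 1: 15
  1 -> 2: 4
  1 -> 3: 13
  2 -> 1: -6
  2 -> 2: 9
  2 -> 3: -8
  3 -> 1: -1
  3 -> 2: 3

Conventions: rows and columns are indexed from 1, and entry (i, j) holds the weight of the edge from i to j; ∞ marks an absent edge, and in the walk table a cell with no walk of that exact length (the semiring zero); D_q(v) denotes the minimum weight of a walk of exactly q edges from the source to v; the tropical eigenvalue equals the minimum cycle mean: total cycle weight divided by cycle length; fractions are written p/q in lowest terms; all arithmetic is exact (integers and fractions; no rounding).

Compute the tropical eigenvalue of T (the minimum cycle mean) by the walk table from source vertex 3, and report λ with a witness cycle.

q=0: [∞, ∞, 0]
q=1: [-1, 3, ∞]
q=2: [-3, 3, -5]
q=3: [-6, -2, -5]
Optimal cycle mean attained by: cycle 2->3->2, total (-8) + 3, length 2.
Answer: λ = -5/2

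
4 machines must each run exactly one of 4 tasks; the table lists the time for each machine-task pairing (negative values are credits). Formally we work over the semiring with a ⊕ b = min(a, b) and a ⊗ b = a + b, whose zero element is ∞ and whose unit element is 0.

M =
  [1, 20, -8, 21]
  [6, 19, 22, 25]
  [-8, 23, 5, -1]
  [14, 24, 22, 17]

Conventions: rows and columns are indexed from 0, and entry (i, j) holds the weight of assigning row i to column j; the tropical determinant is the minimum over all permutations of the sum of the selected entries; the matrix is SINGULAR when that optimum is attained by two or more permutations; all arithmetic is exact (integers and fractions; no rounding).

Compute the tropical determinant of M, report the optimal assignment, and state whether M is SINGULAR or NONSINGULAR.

σ = (0, 1, 2, 3): 1 + 19 + 5 + 17 = 42
σ = (0, 1, 3, 2): 1 + 19 + (-1) + 22 = 41
σ = (0, 2, 1, 3): 1 + 22 + 23 + 17 = 63
σ = (0, 2, 3, 1): 1 + 22 + (-1) + 24 = 46
σ = (0, 3, 1, 2): 1 + 25 + 23 + 22 = 71
σ = (0, 3, 2, 1): 1 + 25 + 5 + 24 = 55
σ = (1, 0, 2, 3): 20 + 6 + 5 + 17 = 48
σ = (1, 0, 3, 2): 20 + 6 + (-1) + 22 = 47
σ = (1, 2, 0, 3): 20 + 22 + (-8) + 17 = 51
σ = (1, 2, 3, 0): 20 + 22 + (-1) + 14 = 55
σ = (1, 3, 0, 2): 20 + 25 + (-8) + 22 = 59
σ = (1, 3, 2, 0): 20 + 25 + 5 + 14 = 64
σ = (2, 0, 1, 3): (-8) + 6 + 23 + 17 = 38
σ = (2, 0, 3, 1): (-8) + 6 + (-1) + 24 = 21
σ = (2, 1, 0, 3): (-8) + 19 + (-8) + 17 = 20
σ = (2, 1, 3, 0): (-8) + 19 + (-1) + 14 = 24
σ = (2, 3, 0, 1): (-8) + 25 + (-8) + 24 = 33
σ = (2, 3, 1, 0): (-8) + 25 + 23 + 14 = 54
σ = (3, 0, 1, 2): 21 + 6 + 23 + 22 = 72
σ = (3, 0, 2, 1): 21 + 6 + 5 + 24 = 56
σ = (3, 1, 0, 2): 21 + 19 + (-8) + 22 = 54
σ = (3, 1, 2, 0): 21 + 19 + 5 + 14 = 59
σ = (3, 2, 0, 1): 21 + 22 + (-8) + 24 = 59
σ = (3, 2, 1, 0): 21 + 22 + 23 + 14 = 80
Optimal value attained by: σ = (2, 1, 0, 3).
Answer: det⊕(M) = 20; verdict: NONSINGULAR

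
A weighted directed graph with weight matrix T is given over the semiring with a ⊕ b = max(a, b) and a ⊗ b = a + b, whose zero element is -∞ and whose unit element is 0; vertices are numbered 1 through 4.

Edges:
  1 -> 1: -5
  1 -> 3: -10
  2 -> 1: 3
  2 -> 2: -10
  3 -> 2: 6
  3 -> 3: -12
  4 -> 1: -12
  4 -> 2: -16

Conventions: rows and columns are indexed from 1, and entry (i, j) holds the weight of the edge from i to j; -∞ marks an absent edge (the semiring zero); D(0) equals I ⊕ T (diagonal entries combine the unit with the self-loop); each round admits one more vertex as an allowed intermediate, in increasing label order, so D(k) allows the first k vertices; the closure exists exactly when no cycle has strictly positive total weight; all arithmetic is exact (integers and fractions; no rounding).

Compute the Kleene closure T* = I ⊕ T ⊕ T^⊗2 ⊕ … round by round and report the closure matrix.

D(0):
  [0, -∞, -10, -∞]
  [3, 0, -∞, -∞]
  [-∞, 6, 0, -∞]
  [-12, -16, -∞, 0]
D(1):
  [0, -∞, -10, -∞]
  [3, 0, -7, -∞]
  [-∞, 6, 0, -∞]
  [-12, -16, -22, 0]
D(2):
  [0, -∞, -10, -∞]
  [3, 0, -7, -∞]
  [9, 6, 0, -∞]
  [-12, -16, -22, 0]
D(3):
  [0, -4, -10, -∞]
  [3, 0, -7, -∞]
  [9, 6, 0, -∞]
  [-12, -16, -22, 0]
D(4):
  [0, -4, -10, -∞]
  [3, 0, -7, -∞]
  [9, 6, 0, -∞]
  [-12, -16, -22, 0]
Answer: T* = [[0, -4, -10, -∞], [3, 0, -7, -∞], [9, 6, 0, -∞], [-12, -16, -22, 0]]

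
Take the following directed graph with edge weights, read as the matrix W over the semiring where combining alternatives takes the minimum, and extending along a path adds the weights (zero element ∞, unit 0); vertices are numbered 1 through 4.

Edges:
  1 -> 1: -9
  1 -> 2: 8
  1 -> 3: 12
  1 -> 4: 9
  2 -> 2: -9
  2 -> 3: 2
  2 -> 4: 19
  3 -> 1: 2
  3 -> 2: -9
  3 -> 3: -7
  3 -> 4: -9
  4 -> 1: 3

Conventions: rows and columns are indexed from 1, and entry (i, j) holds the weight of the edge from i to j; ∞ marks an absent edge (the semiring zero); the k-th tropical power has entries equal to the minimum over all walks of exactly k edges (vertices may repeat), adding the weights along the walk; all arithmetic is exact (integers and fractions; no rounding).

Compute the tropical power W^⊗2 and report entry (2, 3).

W^⊗2:
  [-18, -1, 3, 0]
  [4, -18, -7, -7]
  [-7, -18, -14, -16]
  [-6, 11, 15, 12]
Key observation: the optimum is the walk 2->2->3, with weight (-9) + 2 = -7.
Optimal value attained by: walk 2->2->3.
Answer: (W^⊗2)[2][3] = -7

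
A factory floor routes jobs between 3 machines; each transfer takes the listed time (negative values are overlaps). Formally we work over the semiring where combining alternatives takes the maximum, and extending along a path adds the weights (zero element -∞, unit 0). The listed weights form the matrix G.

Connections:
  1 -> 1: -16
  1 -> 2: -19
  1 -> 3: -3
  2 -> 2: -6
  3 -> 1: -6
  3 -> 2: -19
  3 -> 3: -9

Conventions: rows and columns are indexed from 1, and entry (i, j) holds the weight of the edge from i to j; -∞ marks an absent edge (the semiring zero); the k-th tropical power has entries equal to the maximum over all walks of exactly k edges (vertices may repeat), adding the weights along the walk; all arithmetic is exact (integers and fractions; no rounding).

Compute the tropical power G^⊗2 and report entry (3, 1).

G^⊗2:
  [-9, -22, -12]
  [-∞, -12, -∞]
  [-15, -25, -9]
Key observation: the optimum is the walk 3->3->1, with weight (-9) + (-6) = -15.
Optimal value attained by: walk 3->3->1.
Answer: (G^⊗2)[3][1] = -15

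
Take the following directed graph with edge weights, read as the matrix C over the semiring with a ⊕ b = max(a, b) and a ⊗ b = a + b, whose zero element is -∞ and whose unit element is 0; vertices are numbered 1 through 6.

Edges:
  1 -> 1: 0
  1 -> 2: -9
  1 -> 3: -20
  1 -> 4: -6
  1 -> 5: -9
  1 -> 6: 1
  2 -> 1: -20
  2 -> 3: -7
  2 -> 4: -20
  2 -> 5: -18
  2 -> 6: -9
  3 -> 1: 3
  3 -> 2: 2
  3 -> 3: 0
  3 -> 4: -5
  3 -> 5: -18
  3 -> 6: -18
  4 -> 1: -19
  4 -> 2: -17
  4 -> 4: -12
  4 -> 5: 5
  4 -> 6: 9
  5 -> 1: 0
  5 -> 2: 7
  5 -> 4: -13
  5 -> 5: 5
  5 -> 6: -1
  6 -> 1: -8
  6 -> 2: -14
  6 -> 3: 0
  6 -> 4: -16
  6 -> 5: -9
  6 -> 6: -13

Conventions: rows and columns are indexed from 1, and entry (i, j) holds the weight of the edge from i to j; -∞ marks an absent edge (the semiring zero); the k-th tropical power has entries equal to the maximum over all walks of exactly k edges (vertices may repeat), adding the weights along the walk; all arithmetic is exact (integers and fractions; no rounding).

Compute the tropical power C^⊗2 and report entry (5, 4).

C^⊗2:
  [0, -2, 1, -6, -1, 3]
  [-4, -5, -7, -12, -13, -11]
  [3, 2, 0, -3, 0, 4]
  [5, 12, 9, -7, 10, 4]
  [5, 12, 0, -6, 10, 4]
  [3, 2, 0, -5, -4, -7]
Key observation: the optimum is the walk 5->1->4, with weight 0 + (-6) = -6.
Optimal value attained by: walk 5->1->4.
Answer: (C^⊗2)[5][4] = -6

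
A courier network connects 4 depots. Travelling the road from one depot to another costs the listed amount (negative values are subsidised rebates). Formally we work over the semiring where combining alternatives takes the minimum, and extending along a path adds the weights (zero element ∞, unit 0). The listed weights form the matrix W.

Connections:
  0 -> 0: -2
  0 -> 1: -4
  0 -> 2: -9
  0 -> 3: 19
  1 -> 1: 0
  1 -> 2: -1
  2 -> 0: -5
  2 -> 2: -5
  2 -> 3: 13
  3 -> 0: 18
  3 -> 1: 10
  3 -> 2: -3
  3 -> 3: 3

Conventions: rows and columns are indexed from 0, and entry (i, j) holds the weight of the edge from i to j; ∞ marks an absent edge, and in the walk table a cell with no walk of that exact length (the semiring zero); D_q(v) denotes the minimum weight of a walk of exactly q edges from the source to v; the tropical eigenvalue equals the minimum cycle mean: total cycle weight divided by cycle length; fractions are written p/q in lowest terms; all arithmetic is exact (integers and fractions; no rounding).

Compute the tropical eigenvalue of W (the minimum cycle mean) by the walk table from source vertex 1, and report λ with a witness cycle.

q=0: [∞, 0, ∞, ∞]
q=1: [∞, 0, -1, ∞]
q=2: [-6, 0, -6, 12]
q=3: [-11, -10, -15, 7]
q=4: [-20, -15, -20, -2]
Optimal cycle mean attained by: cycle 0->2->0, total (-9) + (-5), length 2.
Answer: λ = -7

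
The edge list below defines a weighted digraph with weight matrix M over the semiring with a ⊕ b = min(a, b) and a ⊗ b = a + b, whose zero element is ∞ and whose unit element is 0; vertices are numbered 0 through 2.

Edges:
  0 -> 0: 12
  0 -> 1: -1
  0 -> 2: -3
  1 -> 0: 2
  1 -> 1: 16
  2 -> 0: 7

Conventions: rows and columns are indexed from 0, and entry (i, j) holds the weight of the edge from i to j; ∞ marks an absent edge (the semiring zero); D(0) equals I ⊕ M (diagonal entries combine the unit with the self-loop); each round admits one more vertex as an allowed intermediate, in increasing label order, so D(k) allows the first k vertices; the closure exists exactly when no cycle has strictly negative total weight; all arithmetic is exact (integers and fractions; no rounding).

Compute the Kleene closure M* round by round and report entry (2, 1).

D(0):
  [0, -1, -3]
  [2, 0, ∞]
  [7, ∞, 0]
D(1):
  [0, -1, -3]
  [2, 0, -1]
  [7, 6, 0]
D(2):
  [0, -1, -3]
  [2, 0, -1]
  [7, 6, 0]
D(3):
  [0, -1, -3]
  [2, 0, -1]
  [7, 6, 0]
Answer: M*[2][1] = 6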